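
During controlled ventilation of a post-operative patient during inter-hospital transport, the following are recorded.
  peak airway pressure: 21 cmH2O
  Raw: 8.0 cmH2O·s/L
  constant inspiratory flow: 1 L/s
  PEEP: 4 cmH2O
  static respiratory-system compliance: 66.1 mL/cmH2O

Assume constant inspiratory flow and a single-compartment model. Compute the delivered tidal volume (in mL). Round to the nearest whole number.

595

Equation of motion (constant flow): PIP = Vt/C + R·V̇ + PEEP.
Vt/C = PIP − R·V̇ − PEEP = 21 − 8.0 − 4 = 9.0 cmH2O.
Vt = C × 9.0 = 66.1 × 9.0 = 594.9 mL.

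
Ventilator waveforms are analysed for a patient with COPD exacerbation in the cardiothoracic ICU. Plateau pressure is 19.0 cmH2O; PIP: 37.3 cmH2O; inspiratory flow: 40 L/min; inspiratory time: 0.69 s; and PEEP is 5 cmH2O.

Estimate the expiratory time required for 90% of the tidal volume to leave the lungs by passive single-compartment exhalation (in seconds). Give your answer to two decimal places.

2.08

Flow: 40 L/min ÷ 60 = 0.6667 L/s.
Vt = flow × Ti = 0.6667 L/s × 0.69 s × 1000 mL/L = 460.02 mL.
R = (PIP − Pplat)/V̇ = (37.3 − 19.0) / 0.6667 = 18.3/0.6667 = 27.449 cmH2O·s/L.
C = Vt/(Pplat − PEEP) = 460.02 / (19.0 − 5) = 460.02/14.0 = 32.859 mL/cmH2O.
τ = R × C = 27.449 × 0.03286 L/cmH2O = 0.902 s.
t = −τ·ln(1 − 0.90) = −0.902·ln(0.1) = 2.077 s.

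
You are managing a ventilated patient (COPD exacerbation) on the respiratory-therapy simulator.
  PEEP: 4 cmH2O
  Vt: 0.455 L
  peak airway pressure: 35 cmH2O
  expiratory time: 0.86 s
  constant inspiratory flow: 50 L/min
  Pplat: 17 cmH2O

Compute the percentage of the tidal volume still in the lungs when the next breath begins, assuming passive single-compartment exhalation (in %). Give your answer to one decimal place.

32.1

Flow: 50 L/min ÷ 60 = 0.8333 L/s.
R = (PIP − Pplat)/V̇ = (35 − 17) / 0.8333 = 18.0/0.8333 = 21.601 cmH2O·s/L.
C = Vt/(Pplat − PEEP) = 455.0 / (17 − 4) = 455.0/13.0 = 35.0 mL/cmH2O.
τ = R × C = 21.601 × 0.035 L/cmH2O = 0.756 s.
Fraction remaining at end-expiration = e^(−Te/τ) = e^(−0.86/0.756) = 0.3206 → 32.06%.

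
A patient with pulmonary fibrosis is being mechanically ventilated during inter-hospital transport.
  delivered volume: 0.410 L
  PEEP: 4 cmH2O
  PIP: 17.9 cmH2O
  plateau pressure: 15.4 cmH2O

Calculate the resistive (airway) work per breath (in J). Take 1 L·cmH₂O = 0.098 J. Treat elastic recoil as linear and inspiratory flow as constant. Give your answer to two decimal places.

0.10

With constant inspiratory flow the resistive pressure is constant at PIP − Pplat = 17.9 − 15.4 = 2.5 cmH2O, so resistive work = 2.5 × 0.410 = 1.025 L·cmH2O.
× 0.098 J/(L·cmH2O) → 0.1005 J.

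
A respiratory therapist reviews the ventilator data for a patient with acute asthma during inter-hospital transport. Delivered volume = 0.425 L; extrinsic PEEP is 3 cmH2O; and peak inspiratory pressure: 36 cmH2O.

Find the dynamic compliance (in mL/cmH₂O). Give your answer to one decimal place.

12.9

Dynamic compliance = Vt / (PIP − PEEP) = 425 / (36 − 3) = 425 / 33.0 = 12.879 mL/cmH2O.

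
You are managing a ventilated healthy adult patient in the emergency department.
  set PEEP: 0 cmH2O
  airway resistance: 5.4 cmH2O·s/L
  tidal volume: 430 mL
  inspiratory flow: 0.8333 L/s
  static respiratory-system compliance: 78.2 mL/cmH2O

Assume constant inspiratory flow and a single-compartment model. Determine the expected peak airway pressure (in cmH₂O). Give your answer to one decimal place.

Equation of motion (constant flow): PIP = Vt/C + R·V̇ + PEEP.
PIP = 430/78.2 + 5.4×0.8333 + 0 = 5.499 + 4.5 + 0 = 9.999 cmH2O.

10.0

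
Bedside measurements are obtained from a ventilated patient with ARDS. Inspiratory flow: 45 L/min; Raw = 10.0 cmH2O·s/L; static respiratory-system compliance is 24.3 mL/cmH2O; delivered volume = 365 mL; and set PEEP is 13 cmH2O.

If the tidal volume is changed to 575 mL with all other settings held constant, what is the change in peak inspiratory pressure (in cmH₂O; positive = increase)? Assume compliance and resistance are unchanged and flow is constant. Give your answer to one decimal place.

PIP = Vt/C + R·V̇ + PEEP (constant-flow equation of motion).
Only the elastic term changes: ΔPIP = ΔVt / C = (575 − 365) / 24.3 = 8.642 cmH2O.

8.6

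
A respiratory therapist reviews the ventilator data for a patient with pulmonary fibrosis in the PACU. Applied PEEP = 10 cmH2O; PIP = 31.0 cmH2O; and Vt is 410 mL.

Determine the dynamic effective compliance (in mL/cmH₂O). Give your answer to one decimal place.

19.5

Dynamic compliance = Vt / (PIP − PEEP) = 410 / (31.0 − 10) = 410 / 21.0 = 19.524 mL/cmH2O.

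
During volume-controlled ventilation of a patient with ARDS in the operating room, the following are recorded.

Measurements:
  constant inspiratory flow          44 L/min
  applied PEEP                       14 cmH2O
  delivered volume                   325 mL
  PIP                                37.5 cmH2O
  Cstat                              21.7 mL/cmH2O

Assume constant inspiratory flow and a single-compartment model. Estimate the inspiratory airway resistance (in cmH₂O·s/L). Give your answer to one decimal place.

Flow: 44 L/min ÷ 60 = 0.7333 L/s.
Equation of motion (constant flow): PIP = Vt/C + R·V̇ + PEEP.
R·V̇ = PIP − Vt/C − PEEP = 37.5 − 325/21.7 − 14 = 37.5 − 14.977 − 14 = 8.523 cmH2O.
R = 8.523 / 0.7333 = 11.623 cmH2O·s/L.

11.6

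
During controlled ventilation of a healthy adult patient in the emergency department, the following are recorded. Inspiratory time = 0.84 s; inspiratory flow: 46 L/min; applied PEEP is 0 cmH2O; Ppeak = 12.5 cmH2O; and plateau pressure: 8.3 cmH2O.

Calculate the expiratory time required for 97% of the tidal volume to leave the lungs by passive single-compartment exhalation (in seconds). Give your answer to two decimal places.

Flow: 46 L/min ÷ 60 = 0.7667 L/s.
Vt = flow × Ti = 0.7667 L/s × 0.84 s × 1000 mL/L = 644.03 mL.
R = (PIP − Pplat)/V̇ = (12.5 − 8.3) / 0.7667 = 4.2/0.7667 = 5.478 cmH2O·s/L.
C = Vt/(Pplat − PEEP) = 644.03 / (8.3 − 0) = 644.03/8.3 = 77.594 mL/cmH2O.
τ = R × C = 5.478 × 0.07759 L/cmH2O = 0.425 s.
t = −τ·ln(1 − 0.97) = −0.425·ln(0.03) = 1.49 s.

1.49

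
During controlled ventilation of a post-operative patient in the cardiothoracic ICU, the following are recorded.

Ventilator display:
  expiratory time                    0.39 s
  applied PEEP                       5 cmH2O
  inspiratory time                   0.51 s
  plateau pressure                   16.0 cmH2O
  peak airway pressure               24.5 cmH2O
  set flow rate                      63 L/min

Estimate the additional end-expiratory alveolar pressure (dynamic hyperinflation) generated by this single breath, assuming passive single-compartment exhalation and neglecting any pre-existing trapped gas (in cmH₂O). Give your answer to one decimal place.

4.1

Flow: 63 L/min ÷ 60 = 1.05 L/s.
Vt = flow × Ti = 1.05 L/s × 0.51 s × 1000 mL/L = 535.5 mL.
R = (PIP − Pplat)/V̇ = (24.5 − 16.0) / 1.05 = 8.5/1.05 = 8.095 cmH2O·s/L.
C = Vt/(Pplat − PEEP) = 535.5 / (16.0 − 5) = 535.5/11.0 = 48.682 mL/cmH2O.
τ = R × C = 8.095 × 0.04868 L/cmH2O = 0.3941 s.
Fraction remaining = e^(−Te/τ) = e^(−0.39/0.3941) = 0.3717; trapped volume = 535.5 × 0.3717 = 199.05 mL.
Additional alveolar pressure from trapping ≈ V_trapped / C = 199.05 / 48.682 = 4.089 cmH2O.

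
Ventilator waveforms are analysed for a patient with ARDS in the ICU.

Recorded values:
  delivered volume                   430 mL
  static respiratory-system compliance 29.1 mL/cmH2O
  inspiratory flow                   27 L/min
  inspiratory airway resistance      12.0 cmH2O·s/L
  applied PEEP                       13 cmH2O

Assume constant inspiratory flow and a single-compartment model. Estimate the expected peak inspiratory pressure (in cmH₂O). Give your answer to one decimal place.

Flow: 27 L/min ÷ 60 = 0.45 L/s.
Equation of motion (constant flow): PIP = Vt/C + R·V̇ + PEEP.
PIP = 430/29.1 + 12.0×0.45 + 13 = 14.777 + 5.4 + 13 = 33.177 cmH2O.

33.2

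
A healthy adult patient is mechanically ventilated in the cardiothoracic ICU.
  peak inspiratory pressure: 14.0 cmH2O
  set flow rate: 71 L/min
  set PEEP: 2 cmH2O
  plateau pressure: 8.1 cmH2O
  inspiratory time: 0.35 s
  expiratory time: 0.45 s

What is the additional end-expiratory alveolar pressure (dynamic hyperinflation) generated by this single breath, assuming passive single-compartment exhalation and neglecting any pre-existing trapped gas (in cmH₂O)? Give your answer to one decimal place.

1.6

Flow: 71 L/min ÷ 60 = 1.1833 L/s.
Vt = flow × Ti = 1.1833 L/s × 0.35 s × 1000 mL/L = 414.16 mL.
R = (PIP − Pplat)/V̇ = (14.0 − 8.1) / 1.1833 = 5.9/1.1833 = 4.986 cmH2O·s/L.
C = Vt/(Pplat − PEEP) = 414.16 / (8.1 − 2) = 414.16/6.1 = 67.895 mL/cmH2O.
τ = R × C = 4.986 × 0.0679 L/cmH2O = 0.3385 s.
Fraction remaining = e^(−Te/τ) = e^(−0.45/0.3385) = 0.2646; trapped volume = 414.16 × 0.2646 = 109.59 mL.
Additional alveolar pressure from trapping ≈ V_trapped / C = 109.59 / 67.895 = 1.614 cmH2O.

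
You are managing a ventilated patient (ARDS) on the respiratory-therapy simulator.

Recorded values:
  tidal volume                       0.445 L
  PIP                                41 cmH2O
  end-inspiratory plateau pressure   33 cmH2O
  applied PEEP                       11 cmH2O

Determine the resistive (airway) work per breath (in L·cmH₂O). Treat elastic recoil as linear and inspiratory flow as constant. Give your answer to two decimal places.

3.56

With constant inspiratory flow the resistive pressure is constant at PIP − Pplat = 41 − 33 = 8.0 cmH2O, so resistive work = 8.0 × 0.445 = 3.56 L·cmH2O.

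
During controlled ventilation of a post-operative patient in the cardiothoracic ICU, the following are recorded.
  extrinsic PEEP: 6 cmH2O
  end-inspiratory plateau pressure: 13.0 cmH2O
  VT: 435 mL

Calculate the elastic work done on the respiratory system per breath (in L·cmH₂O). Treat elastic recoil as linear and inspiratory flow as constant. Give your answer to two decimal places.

Elastic work ≈ ½ × (Pplat − PEEP) × Vt = 0.5 × (13.0 − 6) × 0.435 L = 0.5 × 7.0 × 0.435 = 1.523 L·cmH2O.

1.52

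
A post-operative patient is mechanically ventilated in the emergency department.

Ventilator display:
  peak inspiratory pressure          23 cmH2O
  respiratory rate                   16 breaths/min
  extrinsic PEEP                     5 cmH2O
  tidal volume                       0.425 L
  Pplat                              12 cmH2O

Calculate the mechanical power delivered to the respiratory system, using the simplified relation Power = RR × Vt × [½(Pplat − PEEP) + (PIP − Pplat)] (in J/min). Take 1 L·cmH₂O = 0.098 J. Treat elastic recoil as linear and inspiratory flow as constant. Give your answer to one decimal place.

9.7

Per-breath work = Vt × [½(Pplat−PEEP) + (PIP−Pplat)] = 0.425 × [0.5×7.0 + 11.0] = 0.425 × 14.5 = 6.163 L·cmH2O.
Power = 16 × 6.163 = 98.608 L·cmH2O/min.
× 0.098 J/(L·cmH2O) → 9.664 J/min.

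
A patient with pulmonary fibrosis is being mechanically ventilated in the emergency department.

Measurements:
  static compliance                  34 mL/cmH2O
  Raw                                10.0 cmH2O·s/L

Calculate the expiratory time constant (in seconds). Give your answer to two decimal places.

0.34

τ = R × C = 10.0 × 34 mL/cmH2O = 10.0 × 0.034 L/cmH2O = 0.34 s.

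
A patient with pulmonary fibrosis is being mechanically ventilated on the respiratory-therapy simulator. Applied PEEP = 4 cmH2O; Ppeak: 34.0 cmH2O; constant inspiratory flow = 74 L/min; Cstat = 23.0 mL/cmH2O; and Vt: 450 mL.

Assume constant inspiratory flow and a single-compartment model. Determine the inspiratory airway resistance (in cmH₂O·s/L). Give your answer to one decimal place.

8.5

Flow: 74 L/min ÷ 60 = 1.2333 L/s.
Equation of motion (constant flow): PIP = Vt/C + R·V̇ + PEEP.
R·V̇ = PIP − Vt/C − PEEP = 34.0 − 450/23.0 − 4 = 34.0 − 19.565 − 4 = 10.435 cmH2O.
R = 10.435 / 1.2333 = 8.461 cmH2O·s/L.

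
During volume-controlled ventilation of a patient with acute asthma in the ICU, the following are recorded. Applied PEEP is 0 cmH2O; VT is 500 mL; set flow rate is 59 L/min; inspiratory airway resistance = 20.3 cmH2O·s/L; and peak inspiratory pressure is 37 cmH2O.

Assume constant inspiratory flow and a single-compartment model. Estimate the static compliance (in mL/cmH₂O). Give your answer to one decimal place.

29.3

Flow: 59 L/min ÷ 60 = 0.9833 L/s.
Equation of motion (constant flow): PIP = Vt/C + R·V̇ + PEEP.
Vt/C = PIP − R·V̇ − PEEP = 37 − 20.3×0.9833 − 0 = 37 − 19.961 − 0 = 17.039 cmH2O.
C = Vt / 17.039 = 500 / 17.039 = 29.344 mL/cmH2O.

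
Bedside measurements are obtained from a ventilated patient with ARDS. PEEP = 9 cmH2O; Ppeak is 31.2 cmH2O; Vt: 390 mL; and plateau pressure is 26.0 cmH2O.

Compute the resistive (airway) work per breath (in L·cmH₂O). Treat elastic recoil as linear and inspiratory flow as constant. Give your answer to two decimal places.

2.03

With constant inspiratory flow the resistive pressure is constant at PIP − Pplat = 31.2 − 26.0 = 5.2 cmH2O, so resistive work = 5.2 × 0.390 = 2.028 L·cmH2O.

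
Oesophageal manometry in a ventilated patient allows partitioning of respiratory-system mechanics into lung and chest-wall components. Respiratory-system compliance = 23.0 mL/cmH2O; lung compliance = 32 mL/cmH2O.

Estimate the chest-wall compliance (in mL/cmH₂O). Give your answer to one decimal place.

81.8

1/Ccw = 1/Crs − 1/CL.
1/Ccw = 1/23.0 − 1/32 = 0.01223.
Ccw = 81.766 mL/cmH2O.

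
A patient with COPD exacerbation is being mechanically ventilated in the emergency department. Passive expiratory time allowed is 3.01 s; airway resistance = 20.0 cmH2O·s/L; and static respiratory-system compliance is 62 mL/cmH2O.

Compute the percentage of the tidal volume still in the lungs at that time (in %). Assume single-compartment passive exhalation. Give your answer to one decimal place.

8.8

τ = R × C = 20.0 × 62 mL/cmH2O = 20.0 × 0.062 L/cmH2O = 1.24 s.
Passive exhalation: V(t)/V₀ = e^(−t/τ) = e^(−3.01/1.24) = 0.08826.
Fraction remaining = 0.08826 → 8.826%.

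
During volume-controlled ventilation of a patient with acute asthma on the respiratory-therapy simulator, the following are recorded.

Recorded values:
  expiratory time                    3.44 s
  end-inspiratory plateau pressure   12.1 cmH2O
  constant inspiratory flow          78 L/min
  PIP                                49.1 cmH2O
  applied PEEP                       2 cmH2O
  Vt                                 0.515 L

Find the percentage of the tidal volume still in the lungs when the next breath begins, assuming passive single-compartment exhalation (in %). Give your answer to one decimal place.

9.3

Flow: 78 L/min ÷ 60 = 1.3 L/s.
R = (PIP − Pplat)/V̇ = (49.1 − 12.1) / 1.3 = 37.0/1.3 = 28.462 cmH2O·s/L.
C = Vt/(Pplat − PEEP) = 515.0 / (12.1 − 2) = 515.0/10.1 = 50.99 mL/cmH2O.
τ = R × C = 28.462 × 0.05099 L/cmH2O = 1.451 s.
Fraction remaining at end-expiration = e^(−Te/τ) = e^(−3.44/1.451) = 0.09341 → 9.341%.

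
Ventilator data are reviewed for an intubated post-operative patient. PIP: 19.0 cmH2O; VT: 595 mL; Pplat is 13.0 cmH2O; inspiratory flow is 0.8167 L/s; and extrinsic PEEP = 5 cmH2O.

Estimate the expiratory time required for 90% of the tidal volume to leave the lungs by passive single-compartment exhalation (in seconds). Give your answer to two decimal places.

R = (PIP − Pplat)/V̇ = (19.0 − 13.0) / 0.8167 = 6.0/0.8167 = 7.347 cmH2O·s/L.
C = Vt/(Pplat − PEEP) = 595.0 / (13.0 − 5) = 595.0/8.0 = 74.375 mL/cmH2O.
τ = R × C = 7.347 × 0.07438 L/cmH2O = 0.5465 s.
t = −τ·ln(1 − 0.90) = −0.5465·ln(0.1) = 1.258 s.

1.26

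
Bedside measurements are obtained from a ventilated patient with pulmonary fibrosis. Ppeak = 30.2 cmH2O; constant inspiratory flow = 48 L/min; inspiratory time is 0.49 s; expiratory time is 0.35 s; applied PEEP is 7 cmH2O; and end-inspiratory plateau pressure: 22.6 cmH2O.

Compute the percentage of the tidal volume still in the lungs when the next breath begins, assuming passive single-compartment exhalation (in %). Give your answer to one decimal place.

23.1

Flow: 48 L/min ÷ 60 = 0.8 L/s.
Vt = flow × Ti = 0.8 L/s × 0.49 s × 1000 mL/L = 392.0 mL.
R = (PIP − Pplat)/V̇ = (30.2 − 22.6) / 0.8 = 7.6/0.8 = 9.5 cmH2O·s/L.
C = Vt/(Pplat − PEEP) = 392.0 / (22.6 − 7) = 392.0/15.6 = 25.128 mL/cmH2O.
τ = R × C = 9.5 × 0.02513 L/cmH2O = 0.2387 s.
Fraction remaining at end-expiration = e^(−Te/τ) = e^(−0.35/0.2387) = 0.2308 → 23.08%.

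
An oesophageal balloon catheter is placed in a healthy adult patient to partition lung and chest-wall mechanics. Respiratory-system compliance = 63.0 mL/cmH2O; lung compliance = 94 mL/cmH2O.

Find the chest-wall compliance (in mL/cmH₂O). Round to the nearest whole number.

191

1/Ccw = 1/Crs − 1/CL.
1/Ccw = 1/63.0 − 1/94 = 0.005235.
Ccw = 191.02 mL/cmH2O.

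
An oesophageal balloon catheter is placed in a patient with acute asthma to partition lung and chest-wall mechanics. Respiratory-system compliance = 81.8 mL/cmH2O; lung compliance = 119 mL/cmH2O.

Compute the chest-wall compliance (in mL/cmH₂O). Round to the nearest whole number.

262

1/Ccw = 1/Crs − 1/CL.
1/Ccw = 1/81.8 − 1/119 = 0.003822.
Ccw = 261.64 mL/cmH2O.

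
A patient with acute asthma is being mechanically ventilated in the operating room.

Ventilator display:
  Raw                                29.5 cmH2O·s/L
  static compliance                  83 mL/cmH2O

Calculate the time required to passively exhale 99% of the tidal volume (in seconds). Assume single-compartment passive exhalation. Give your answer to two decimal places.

11.28

τ = R × C = 29.5 × 83 mL/cmH2O = 29.5 × 0.083 L/cmH2O = 2.449 s.
Exhaled fraction f = 1 − e^(−t/τ) → t = −τ·ln(1 − f) = −2.449·ln(0.01) = 11.278 s.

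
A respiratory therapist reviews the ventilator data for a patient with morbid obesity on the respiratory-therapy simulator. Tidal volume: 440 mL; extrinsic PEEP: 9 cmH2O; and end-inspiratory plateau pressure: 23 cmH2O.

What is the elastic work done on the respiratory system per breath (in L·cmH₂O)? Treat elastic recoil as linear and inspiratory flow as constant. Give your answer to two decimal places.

Elastic work ≈ ½ × (Pplat − PEEP) × Vt = 0.5 × (23 − 9) × 0.440 L = 0.5 × 14.0 × 0.440 = 3.08 L·cmH2O.

3.08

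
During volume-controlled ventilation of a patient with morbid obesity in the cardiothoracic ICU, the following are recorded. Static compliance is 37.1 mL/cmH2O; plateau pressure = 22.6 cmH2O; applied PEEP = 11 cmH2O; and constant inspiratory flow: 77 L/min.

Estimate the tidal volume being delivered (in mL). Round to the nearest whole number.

430

Vt = Cstat × (Pplat − PEEP) = 37.1 × (22.6 − 11) = 37.1 × 11.6 = 430.36 mL.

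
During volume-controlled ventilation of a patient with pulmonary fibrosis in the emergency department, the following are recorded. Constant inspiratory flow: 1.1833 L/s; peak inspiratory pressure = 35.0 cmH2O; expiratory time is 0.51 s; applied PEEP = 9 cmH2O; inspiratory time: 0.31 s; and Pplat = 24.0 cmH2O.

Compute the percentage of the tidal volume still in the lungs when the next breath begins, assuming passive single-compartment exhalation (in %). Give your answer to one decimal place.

10.6

Vt = flow × Ti = 1.1833 L/s × 0.31 s × 1000 mL/L = 366.82 mL.
R = (PIP − Pplat)/V̇ = (35.0 − 24.0) / 1.1833 = 11.0/1.1833 = 9.296 cmH2O·s/L.
C = Vt/(Pplat − PEEP) = 366.82 / (24.0 − 9) = 366.82/15.0 = 24.455 mL/cmH2O.
τ = R × C = 9.296 × 0.02446 L/cmH2O = 0.2274 s.
Fraction remaining at end-expiration = e^(−Te/τ) = e^(−0.51/0.2274) = 0.1062 → 10.62%.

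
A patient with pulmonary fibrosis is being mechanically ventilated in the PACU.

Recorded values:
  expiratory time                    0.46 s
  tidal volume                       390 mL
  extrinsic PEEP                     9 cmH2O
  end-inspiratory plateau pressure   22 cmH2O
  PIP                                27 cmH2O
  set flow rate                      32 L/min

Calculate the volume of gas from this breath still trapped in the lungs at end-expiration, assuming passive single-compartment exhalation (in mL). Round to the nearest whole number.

Flow: 32 L/min ÷ 60 = 0.5333 L/s.
R = (PIP − Pplat)/V̇ = (27 − 22) / 0.5333 = 5.0/0.5333 = 9.376 cmH2O·s/L.
C = Vt/(Pplat − PEEP) = 390.0 / (22 − 9) = 390.0/13.0 = 30.0 mL/cmH2O.
τ = R × C = 9.376 × 0.03 L/cmH2O = 0.2813 s.
Fraction remaining = e^(−Te/τ) = e^(−0.46/0.2813) = 0.1949.
Trapped volume = 390.0 × 0.1949 = 76.011 mL.

76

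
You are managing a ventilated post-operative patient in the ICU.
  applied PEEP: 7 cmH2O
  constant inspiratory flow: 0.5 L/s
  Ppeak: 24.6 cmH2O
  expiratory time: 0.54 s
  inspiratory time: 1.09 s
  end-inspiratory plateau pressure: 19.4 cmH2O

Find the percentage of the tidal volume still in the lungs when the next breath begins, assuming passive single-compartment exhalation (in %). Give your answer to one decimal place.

30.7

Vt = flow × Ti = 0.5 L/s × 1.09 s × 1000 mL/L = 545.0 mL.
R = (PIP − Pplat)/V̇ = (24.6 − 19.4) / 0.5 = 5.2/0.5 = 10.4 cmH2O·s/L.
C = Vt/(Pplat − PEEP) = 545.0 / (19.4 − 7) = 545.0/12.4 = 43.952 mL/cmH2O.
τ = R × C = 10.4 × 0.04395 L/cmH2O = 0.4571 s.
Fraction remaining at end-expiration = e^(−Te/τ) = e^(−0.54/0.4571) = 0.3069 → 30.69%.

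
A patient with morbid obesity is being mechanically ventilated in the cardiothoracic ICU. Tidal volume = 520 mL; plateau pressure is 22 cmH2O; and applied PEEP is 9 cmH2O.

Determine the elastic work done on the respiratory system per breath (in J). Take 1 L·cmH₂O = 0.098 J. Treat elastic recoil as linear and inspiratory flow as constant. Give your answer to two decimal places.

0.33

Elastic work ≈ ½ × (Pplat − PEEP) × Vt = 0.5 × (22 − 9) × 0.520 L = 0.5 × 13.0 × 0.520 = 3.38 L·cmH2O.
× 0.098 J/(L·cmH2O) → 0.3312 J.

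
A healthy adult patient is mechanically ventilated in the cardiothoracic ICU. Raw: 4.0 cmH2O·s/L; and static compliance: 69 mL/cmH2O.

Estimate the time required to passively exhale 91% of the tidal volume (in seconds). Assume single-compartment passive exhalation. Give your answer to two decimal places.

0.66

τ = R × C = 4.0 × 69 mL/cmH2O = 4.0 × 0.069 L/cmH2O = 0.276 s.
Exhaled fraction f = 1 − e^(−t/τ) → t = −τ·ln(1 − f) = −0.276·ln(0.09) = 0.6646 s.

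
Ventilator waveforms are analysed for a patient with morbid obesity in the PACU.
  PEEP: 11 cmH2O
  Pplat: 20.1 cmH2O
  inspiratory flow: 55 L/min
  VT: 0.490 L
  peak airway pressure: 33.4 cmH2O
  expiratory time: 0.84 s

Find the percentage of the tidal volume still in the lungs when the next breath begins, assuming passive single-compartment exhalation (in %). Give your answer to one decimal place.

Flow: 55 L/min ÷ 60 = 0.9167 L/s.
R = (PIP − Pplat)/V̇ = (33.4 − 20.1) / 0.9167 = 13.3/0.9167 = 14.509 cmH2O·s/L.
C = Vt/(Pplat − PEEP) = 490.0 / (20.1 − 11) = 490.0/9.1 = 53.846 mL/cmH2O.
τ = R × C = 14.509 × 0.05385 L/cmH2O = 0.7813 s.
Fraction remaining at end-expiration = e^(−Te/τ) = e^(−0.84/0.7813) = 0.3413 → 34.13%.

34.1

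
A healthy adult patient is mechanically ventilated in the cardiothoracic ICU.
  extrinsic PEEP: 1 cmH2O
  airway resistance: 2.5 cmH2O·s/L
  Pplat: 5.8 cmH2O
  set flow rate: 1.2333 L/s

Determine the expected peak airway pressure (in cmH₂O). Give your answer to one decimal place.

8.9

PIP = Pplat + Raw × flow = 5.8 + 2.5 × 1.2333 = 5.8 + 3.083 = 8.883 cmH2O.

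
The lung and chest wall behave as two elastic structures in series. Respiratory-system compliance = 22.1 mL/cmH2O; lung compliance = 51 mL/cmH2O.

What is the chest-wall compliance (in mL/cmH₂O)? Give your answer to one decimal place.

39.0

1/Ccw = 1/Crs − 1/CL.
1/Ccw = 1/22.1 − 1/51 = 0.02564.
Ccw = 39.002 mL/cmH2O.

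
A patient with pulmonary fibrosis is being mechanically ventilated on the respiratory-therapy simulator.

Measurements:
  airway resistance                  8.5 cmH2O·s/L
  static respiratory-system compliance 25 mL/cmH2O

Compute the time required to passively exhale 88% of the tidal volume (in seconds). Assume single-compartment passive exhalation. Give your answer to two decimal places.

τ = R × C = 8.5 × 25 mL/cmH2O = 8.5 × 0.025 L/cmH2O = 0.2125 s.
Exhaled fraction f = 1 − e^(−t/τ) → t = −τ·ln(1 − f) = −0.2125·ln(0.12) = 0.4506 s.

0.45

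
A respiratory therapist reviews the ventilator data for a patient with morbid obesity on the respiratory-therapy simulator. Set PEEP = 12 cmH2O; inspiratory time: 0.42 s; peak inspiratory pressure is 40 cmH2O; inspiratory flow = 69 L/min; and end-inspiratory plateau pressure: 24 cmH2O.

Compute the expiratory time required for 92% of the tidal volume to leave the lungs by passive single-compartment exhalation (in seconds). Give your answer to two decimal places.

1.41

Flow: 69 L/min ÷ 60 = 1.15 L/s.
Vt = flow × Ti = 1.15 L/s × 0.42 s × 1000 mL/L = 483.0 mL.
R = (PIP − Pplat)/V̇ = (40 − 24) / 1.15 = 16.0/1.15 = 13.913 cmH2O·s/L.
C = Vt/(Pplat − PEEP) = 483.0 / (24 − 12) = 483.0/12.0 = 40.25 mL/cmH2O.
τ = R × C = 13.913 × 0.04025 L/cmH2O = 0.56 s.
t = −τ·ln(1 − 0.92) = −0.56·ln(0.08) = 1.414 s.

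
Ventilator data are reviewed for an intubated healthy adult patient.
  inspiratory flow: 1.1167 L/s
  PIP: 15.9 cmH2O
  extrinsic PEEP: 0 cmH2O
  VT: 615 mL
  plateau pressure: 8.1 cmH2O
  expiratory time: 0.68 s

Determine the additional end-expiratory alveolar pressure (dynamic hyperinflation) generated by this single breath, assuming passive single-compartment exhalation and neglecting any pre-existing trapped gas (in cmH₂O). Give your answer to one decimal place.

R = (PIP − Pplat)/V̇ = (15.9 − 8.1) / 1.1167 = 7.8/1.1167 = 6.985 cmH2O·s/L.
C = Vt/(Pplat − PEEP) = 615.0 / (8.1 − 0) = 615.0/8.1 = 75.926 mL/cmH2O.
τ = R × C = 6.985 × 0.07593 L/cmH2O = 0.5304 s.
Fraction remaining = e^(−Te/τ) = e^(−0.68/0.5304) = 0.2775; trapped volume = 615.0 × 0.2775 = 170.66 mL.
Additional alveolar pressure from trapping ≈ V_trapped / C = 170.66 / 75.926 = 2.248 cmH2O.

2.2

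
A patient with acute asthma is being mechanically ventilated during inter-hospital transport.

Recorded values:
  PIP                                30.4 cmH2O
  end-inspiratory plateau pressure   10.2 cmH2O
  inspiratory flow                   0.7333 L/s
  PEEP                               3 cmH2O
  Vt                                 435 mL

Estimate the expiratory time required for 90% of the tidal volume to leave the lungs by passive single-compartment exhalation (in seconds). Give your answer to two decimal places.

3.83

R = (PIP − Pplat)/V̇ = (30.4 − 10.2) / 0.7333 = 20.2/0.7333 = 27.547 cmH2O·s/L.
C = Vt/(Pplat − PEEP) = 435.0 / (10.2 − 3) = 435.0/7.2 = 60.417 mL/cmH2O.
τ = R × C = 27.547 × 0.06042 L/cmH2O = 1.664 s.
t = −τ·ln(1 − 0.90) = −1.664·ln(0.1) = 3.832 s.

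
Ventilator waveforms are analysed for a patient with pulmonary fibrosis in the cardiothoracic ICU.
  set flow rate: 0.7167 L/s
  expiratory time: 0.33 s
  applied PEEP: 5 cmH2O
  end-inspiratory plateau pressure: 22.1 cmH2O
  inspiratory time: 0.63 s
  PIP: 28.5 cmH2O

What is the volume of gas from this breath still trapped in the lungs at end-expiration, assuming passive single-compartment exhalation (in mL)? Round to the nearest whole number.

Vt = flow × Ti = 0.7167 L/s × 0.63 s × 1000 mL/L = 451.52 mL.
R = (PIP − Pplat)/V̇ = (28.5 − 22.1) / 0.7167 = 6.4/0.7167 = 8.93 cmH2O·s/L.
C = Vt/(Pplat − PEEP) = 451.52 / (22.1 − 5) = 451.52/17.1 = 26.405 mL/cmH2O.
τ = R × C = 8.93 × 0.02641 L/cmH2O = 0.2358 s.
Fraction remaining = e^(−Te/τ) = e^(−0.33/0.2358) = 0.2467.
Trapped volume = 451.52 × 0.2467 = 111.39 mL.

111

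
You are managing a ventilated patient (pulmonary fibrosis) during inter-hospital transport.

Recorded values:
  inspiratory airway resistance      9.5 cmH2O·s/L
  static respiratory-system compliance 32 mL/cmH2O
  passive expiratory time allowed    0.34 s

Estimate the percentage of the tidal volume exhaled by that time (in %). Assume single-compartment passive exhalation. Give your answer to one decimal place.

τ = R × C = 9.5 × 32 mL/cmH2O = 9.5 × 0.032 L/cmH2O = 0.304 s.
Passive exhalation: V(t)/V₀ = e^(−t/τ) = e^(−0.34/0.304) = 0.3268.
Fraction exhaled = 1 − 0.3268 = 0.6732 → 67.32%.

67.3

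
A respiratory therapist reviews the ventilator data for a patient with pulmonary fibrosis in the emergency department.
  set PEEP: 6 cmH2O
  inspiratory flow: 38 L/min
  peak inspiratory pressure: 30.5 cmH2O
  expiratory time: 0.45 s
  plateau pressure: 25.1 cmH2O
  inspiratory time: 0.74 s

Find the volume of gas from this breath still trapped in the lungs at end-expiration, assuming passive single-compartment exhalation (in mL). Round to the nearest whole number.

55

Flow: 38 L/min ÷ 60 = 0.6333 L/s.
Vt = flow × Ti = 0.6333 L/s × 0.74 s × 1000 mL/L = 468.64 mL.
R = (PIP − Pplat)/V̇ = (30.5 − 25.1) / 0.6333 = 5.4/0.6333 = 8.527 cmH2O·s/L.
C = Vt/(Pplat − PEEP) = 468.64 / (25.1 − 6) = 468.64/19.1 = 24.536 mL/cmH2O.
τ = R × C = 8.527 × 0.02454 L/cmH2O = 0.2093 s.
Fraction remaining = e^(−Te/τ) = e^(−0.45/0.2093) = 0.1165.
Trapped volume = 468.64 × 0.1165 = 54.597 mL.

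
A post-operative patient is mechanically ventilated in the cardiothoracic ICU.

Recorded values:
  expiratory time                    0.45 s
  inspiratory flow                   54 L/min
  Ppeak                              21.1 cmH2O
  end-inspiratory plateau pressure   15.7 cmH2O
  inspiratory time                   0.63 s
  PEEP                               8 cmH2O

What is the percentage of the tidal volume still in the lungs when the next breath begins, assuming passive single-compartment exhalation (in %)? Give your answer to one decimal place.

Flow: 54 L/min ÷ 60 = 0.9 L/s.
Vt = flow × Ti = 0.9 L/s × 0.63 s × 1000 mL/L = 567.0 mL.
R = (PIP − Pplat)/V̇ = (21.1 − 15.7) / 0.9 = 5.4/0.9 = 6.0 cmH2O·s/L.
C = Vt/(Pplat − PEEP) = 567.0 / (15.7 − 8) = 567.0/7.7 = 73.636 mL/cmH2O.
τ = R × C = 6.0 × 0.07364 L/cmH2O = 0.4418 s.
Fraction remaining at end-expiration = e^(−Te/τ) = e^(−0.45/0.4418) = 0.3611 → 36.11%.

36.1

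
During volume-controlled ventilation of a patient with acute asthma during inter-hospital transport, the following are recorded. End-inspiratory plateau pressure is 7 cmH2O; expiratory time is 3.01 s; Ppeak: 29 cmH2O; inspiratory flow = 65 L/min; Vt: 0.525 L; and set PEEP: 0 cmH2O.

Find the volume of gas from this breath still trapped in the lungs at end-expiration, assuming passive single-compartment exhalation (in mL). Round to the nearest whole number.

Flow: 65 L/min ÷ 60 = 1.0833 L/s.
R = (PIP − Pplat)/V̇ = (29 − 7) / 1.0833 = 22.0/1.0833 = 20.308 cmH2O·s/L.
C = Vt/(Pplat − PEEP) = 525.0 / (7 − 0) = 525.0/7.0 = 75.0 mL/cmH2O.
τ = R × C = 20.308 × 0.075 L/cmH2O = 1.523 s.
Fraction remaining = e^(−Te/τ) = e^(−3.01/1.523) = 0.1386.
Trapped volume = 525.0 × 0.1386 = 72.765 mL.

73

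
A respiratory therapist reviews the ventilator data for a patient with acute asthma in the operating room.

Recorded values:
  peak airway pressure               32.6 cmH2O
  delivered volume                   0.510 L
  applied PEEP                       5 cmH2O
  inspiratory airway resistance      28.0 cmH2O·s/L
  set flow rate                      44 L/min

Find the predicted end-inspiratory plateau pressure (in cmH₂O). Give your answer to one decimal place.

12.1

Flow: 44 L/min ÷ 60 = 0.7333 L/s.
Pplat = PIP − Raw × flow = 32.6 − 28.0 × 0.7333 = 32.6 − 20.532 = 12.068 cmH2O.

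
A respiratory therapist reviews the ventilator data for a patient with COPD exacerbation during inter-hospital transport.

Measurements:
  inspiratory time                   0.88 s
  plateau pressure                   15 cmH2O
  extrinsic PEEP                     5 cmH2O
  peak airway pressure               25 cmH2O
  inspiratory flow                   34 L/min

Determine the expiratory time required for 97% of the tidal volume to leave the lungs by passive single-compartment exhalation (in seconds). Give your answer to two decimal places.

3.09

Flow: 34 L/min ÷ 60 = 0.5667 L/s.
Vt = flow × Ti = 0.5667 L/s × 0.88 s × 1000 mL/L = 498.7 mL.
R = (PIP − Pplat)/V̇ = (25 − 15) / 0.5667 = 10.0/0.5667 = 17.646 cmH2O·s/L.
C = Vt/(Pplat − PEEP) = 498.7 / (15 − 5) = 498.7/10.0 = 49.87 mL/cmH2O.
τ = R × C = 17.646 × 0.04987 L/cmH2O = 0.88 s.
t = −τ·ln(1 − 0.97) = −0.88·ln(0.03) = 3.086 s.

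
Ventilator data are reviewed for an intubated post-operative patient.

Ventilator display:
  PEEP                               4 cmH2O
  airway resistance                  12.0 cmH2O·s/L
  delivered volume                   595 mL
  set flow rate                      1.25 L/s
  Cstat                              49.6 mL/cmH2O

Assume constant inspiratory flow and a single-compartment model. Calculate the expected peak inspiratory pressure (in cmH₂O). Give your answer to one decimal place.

Equation of motion (constant flow): PIP = Vt/C + R·V̇ + PEEP.
PIP = 595/49.6 + 12.0×1.25 + 4 = 11.996 + 15.0 + 4 = 30.996 cmH2O.

31.0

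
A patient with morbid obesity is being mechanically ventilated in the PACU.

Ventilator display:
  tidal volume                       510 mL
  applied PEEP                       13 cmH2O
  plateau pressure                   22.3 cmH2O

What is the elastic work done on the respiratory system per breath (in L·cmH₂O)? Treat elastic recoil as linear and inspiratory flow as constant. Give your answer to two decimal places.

2.37

Elastic work ≈ ½ × (Pplat − PEEP) × Vt = 0.5 × (22.3 − 13) × 0.510 L = 0.5 × 9.3 × 0.510 = 2.372 L·cmH2O.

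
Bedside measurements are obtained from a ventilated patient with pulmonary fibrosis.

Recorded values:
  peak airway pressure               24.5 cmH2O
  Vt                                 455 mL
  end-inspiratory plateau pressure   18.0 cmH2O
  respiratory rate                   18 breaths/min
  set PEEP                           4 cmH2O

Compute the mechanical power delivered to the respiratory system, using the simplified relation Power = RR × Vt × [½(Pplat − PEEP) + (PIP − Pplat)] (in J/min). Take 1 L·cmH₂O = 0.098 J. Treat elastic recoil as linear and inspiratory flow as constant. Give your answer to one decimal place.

10.8

Per-breath work = Vt × [½(Pplat−PEEP) + (PIP−Pplat)] = 0.455 × [0.5×14.0 + 6.5] = 0.455 × 13.5 = 6.143 L·cmH2O.
Power = 18 × 6.143 = 110.57 L·cmH2O/min.
× 0.098 J/(L·cmH2O) → 10.836 J/min.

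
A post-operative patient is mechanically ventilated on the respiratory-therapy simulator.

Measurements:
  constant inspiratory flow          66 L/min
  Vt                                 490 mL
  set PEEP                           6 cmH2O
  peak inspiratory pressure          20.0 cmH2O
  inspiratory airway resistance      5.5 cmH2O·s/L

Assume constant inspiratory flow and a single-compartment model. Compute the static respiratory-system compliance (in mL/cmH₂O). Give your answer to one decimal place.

61.6

Flow: 66 L/min ÷ 60 = 1.1 L/s.
Equation of motion (constant flow): PIP = Vt/C + R·V̇ + PEEP.
Vt/C = PIP − R·V̇ − PEEP = 20.0 − 5.5×1.1 − 6 = 20.0 − 6.05 − 6 = 7.95 cmH2O.
C = Vt / 7.95 = 490 / 7.95 = 61.635 mL/cmH2O.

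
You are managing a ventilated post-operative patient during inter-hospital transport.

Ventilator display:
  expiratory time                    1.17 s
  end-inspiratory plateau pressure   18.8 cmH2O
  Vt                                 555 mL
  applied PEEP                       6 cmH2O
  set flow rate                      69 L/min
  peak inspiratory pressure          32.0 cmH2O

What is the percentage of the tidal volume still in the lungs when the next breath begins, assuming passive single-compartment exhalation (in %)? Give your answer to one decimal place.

9.5

Flow: 69 L/min ÷ 60 = 1.15 L/s.
R = (PIP − Pplat)/V̇ = (32.0 − 18.8) / 1.15 = 13.2/1.15 = 11.478 cmH2O·s/L.
C = Vt/(Pplat − PEEP) = 555.0 / (18.8 − 6) = 555.0/12.8 = 43.359 mL/cmH2O.
τ = R × C = 11.478 × 0.04336 L/cmH2O = 0.4977 s.
Fraction remaining at end-expiration = e^(−Te/τ) = e^(−1.17/0.4977) = 0.09529 → 9.529%.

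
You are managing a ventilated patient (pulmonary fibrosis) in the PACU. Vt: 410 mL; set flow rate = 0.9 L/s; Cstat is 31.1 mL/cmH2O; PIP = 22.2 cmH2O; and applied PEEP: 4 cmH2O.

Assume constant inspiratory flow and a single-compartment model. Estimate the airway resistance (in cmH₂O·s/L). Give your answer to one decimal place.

Equation of motion (constant flow): PIP = Vt/C + R·V̇ + PEEP.
R·V̇ = PIP − Vt/C − PEEP = 22.2 − 410/31.1 − 4 = 22.2 − 13.183 − 4 = 5.017 cmH2O.
R = 5.017 / 0.9 = 5.574 cmH2O·s/L.

5.6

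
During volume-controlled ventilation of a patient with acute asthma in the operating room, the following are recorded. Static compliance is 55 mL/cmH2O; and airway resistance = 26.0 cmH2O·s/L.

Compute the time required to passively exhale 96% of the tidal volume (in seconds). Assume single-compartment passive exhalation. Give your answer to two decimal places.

τ = R × C = 26.0 × 55 mL/cmH2O = 26.0 × 0.055 L/cmH2O = 1.43 s.
Exhaled fraction f = 1 − e^(−t/τ) → t = −τ·ln(1 − f) = −1.43·ln(0.04) = 4.603 s.

4.60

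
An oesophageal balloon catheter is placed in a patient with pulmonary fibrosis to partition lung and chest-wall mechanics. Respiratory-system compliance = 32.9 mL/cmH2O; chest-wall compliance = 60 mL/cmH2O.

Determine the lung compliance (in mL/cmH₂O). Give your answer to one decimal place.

72.8

1/CL = 1/Crs − 1/Ccw.
1/CL = 1/32.9 − 1/60 = 0.01373.
CL = 72.833 mL/cmH2O.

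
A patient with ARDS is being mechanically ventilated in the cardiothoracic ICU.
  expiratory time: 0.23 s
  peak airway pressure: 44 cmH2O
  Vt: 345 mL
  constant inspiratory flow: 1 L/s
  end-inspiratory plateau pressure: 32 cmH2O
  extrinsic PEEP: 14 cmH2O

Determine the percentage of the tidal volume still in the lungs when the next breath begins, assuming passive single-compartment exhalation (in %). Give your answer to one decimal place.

R = (PIP − Pplat)/V̇ = (44 − 32) / 1 = 12.0/1 = 12.0 cmH2O·s/L.
C = Vt/(Pplat − PEEP) = 345.0 / (32 − 14) = 345.0/18.0 = 19.167 mL/cmH2O.
τ = R × C = 12.0 × 0.01917 L/cmH2O = 0.23 s.
Fraction remaining at end-expiration = e^(−Te/τ) = e^(−0.23/0.23) = 0.3679 → 36.79%.

36.8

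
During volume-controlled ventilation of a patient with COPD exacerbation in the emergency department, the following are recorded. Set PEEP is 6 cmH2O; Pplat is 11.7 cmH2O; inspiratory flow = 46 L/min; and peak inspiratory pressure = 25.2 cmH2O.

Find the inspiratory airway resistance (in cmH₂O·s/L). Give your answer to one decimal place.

17.6

Flow: 46 L/min ÷ 60 = 0.7667 L/s.
Raw = (PIP − Pplat) / flow = (25.2 − 11.7) / 0.7667 = 13.5 / 0.7667 = 17.608 cmH2O·s/L.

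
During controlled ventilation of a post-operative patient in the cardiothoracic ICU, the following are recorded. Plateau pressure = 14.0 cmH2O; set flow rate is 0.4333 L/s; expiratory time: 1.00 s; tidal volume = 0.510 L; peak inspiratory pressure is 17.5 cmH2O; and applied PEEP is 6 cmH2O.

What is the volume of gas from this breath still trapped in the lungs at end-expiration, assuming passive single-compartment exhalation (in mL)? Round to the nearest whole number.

R = (PIP − Pplat)/V̇ = (17.5 − 14.0) / 0.4333 = 3.5/0.4333 = 8.078 cmH2O·s/L.
C = Vt/(Pplat − PEEP) = 510.0 / (14.0 − 6) = 510.0/8.0 = 63.75 mL/cmH2O.
τ = R × C = 8.078 × 0.06375 L/cmH2O = 0.515 s.
Fraction remaining = e^(−Te/τ) = e^(−1.00/0.515) = 0.1435.
Trapped volume = 510.0 × 0.1435 = 73.185 mL.

73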